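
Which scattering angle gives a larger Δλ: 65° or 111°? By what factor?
111° produces the larger shift by a factor of 2.353

Calculate both shifts using Δλ = λ_C(1 - cos θ):

For θ₁ = 65°:
Δλ₁ = 2.4263 × (1 - cos(65°))
Δλ₁ = 2.4263 × 0.5774
Δλ₁ = 1.4009 pm

For θ₂ = 111°:
Δλ₂ = 2.4263 × (1 - cos(111°))
Δλ₂ = 2.4263 × 1.3584
Δλ₂ = 3.2958 pm

The 111° angle produces the larger shift.
Ratio: 3.2958/1.4009 = 2.353

(Intermediate values are shown rounded; full precision is carried through to the final answer.)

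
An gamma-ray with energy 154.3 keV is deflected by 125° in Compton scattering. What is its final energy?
104.5993 keV

First convert energy to wavelength:
λ = hc/E, with hc ≈ 1239.842 keV·pm (i.e. 1239.842 eV·nm)

For E = 154.3 keV = 154300 eV:
λ = 1239.842 keV·pm / 154.3 keV
λ = 8.0353 pm

Calculate the Compton shift:
Δλ = λ_C(1 - cos(125°)) = 2.4263 × 1.5736
Δλ = 3.8180 pm

Final wavelength:
λ' = 8.0353 + 3.8180 = 11.8533 pm

Final energy:
E' = hc/λ' = 1239.842 / 11.8533 = 104.5993 keV

(Intermediate values are shown rounded; full precision is carried through to the final answer.)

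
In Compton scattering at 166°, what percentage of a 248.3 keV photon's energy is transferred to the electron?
0.4891 (or 48.91%)

Calculate initial and final photon energies:

Initial: E₀ = 248.3 keV → λ₀ = 4.9933 pm
Compton shift: Δλ = 4.7805 pm
Final wavelength: λ' = 9.7739 pm
Final energy: E' = 126.8527 keV

Fractional energy loss:
(E₀ - E')/E₀ = (248.3000 - 126.8527)/248.3000
= 121.4473/248.3000
= 0.4891
= 48.91%

(Intermediate values are shown rounded; full precision is carried through to the final answer.)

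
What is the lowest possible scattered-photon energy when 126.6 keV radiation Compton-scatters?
84.6540 keV (at θ = 180°)

The scattered photon has minimum energy when its wavelength is maximum, i.e., when the Compton shift Δλ = λ_C(1 − cos θ) is maximum. This occurs at θ = 180° (backscattering), giving Δλ_max = 2λ_C = 4.8526 pm.

Initial wavelength: λ₀ = hc/E₀ = 9.7934 pm
Maximum final wavelength: λ'_max = λ₀ + 2λ_C = 9.7934 + 4.8526 = 14.6460 pm
Minimum final energy: E'_min = hc/λ'_max = 84.6540 keV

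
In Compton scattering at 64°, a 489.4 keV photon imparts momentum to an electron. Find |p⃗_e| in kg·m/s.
2.4152e-22 kg·m/s

The electron is initially at rest, so by conservation of momentum:
p⃗_e = p⃗₀ − p⃗'  (incident photon momentum minus scattered photon momentum)

Photon momentum magnitudes (p = h/λ = E/c):
λ₀ = hc/E₀ = 2.5334 pm → p₀ = h/λ₀ = 2.6155e-22 kg·m/s
Δλ = λ_C(1 − cos 64°) = 1.3627 pm
λ' = 3.8961 pm → p' = h/λ' = 1.7007e-22 kg·m/s

The scattered photon makes angle θ = 64° with the incident direction, so by the law of cosines:
|p⃗_e|² = p₀² + p'² − 2p₀p'cos θ
|p⃗_e|² = (2.6155e-22)² + (1.7007e-22)² − 2·2.6155e-22·1.7007e-22·cos(64°)
|p⃗_e| = 2.4152e-22 kg·m/s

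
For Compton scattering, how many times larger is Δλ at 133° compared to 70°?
133° produces the larger shift by a factor of 2.556

Calculate both shifts using Δλ = λ_C(1 - cos θ):

For θ₁ = 70°:
Δλ₁ = 2.4263 × (1 - cos(70°))
Δλ₁ = 2.4263 × 0.6580
Δλ₁ = 1.5965 pm

For θ₂ = 133°:
Δλ₂ = 2.4263 × (1 - cos(133°))
Δλ₂ = 2.4263 × 1.6820
Δλ₂ = 4.0810 pm

The 133° angle produces the larger shift.
Ratio: 4.0810/1.5965 = 2.556

(Intermediate values are shown rounded; full precision is carried through to the final answer.)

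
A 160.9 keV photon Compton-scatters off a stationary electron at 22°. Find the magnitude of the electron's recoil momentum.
3.2503e-23 kg·m/s

The electron is initially at rest, so by conservation of momentum:
p⃗_e = p⃗₀ − p⃗'  (incident photon momentum minus scattered photon momentum)

Photon momentum magnitudes (p = h/λ = E/c):
λ₀ = hc/E₀ = 7.7057 pm → p₀ = h/λ₀ = 8.5990e-23 kg·m/s
Δλ = λ_C(1 − cos 22°) = 0.1767 pm
λ' = 7.8823 pm → p' = h/λ' = 8.4062e-23 kg·m/s

The scattered photon makes angle θ = 22° with the incident direction, so by the law of cosines:
|p⃗_e|² = p₀² + p'² − 2p₀p'cos θ
|p⃗_e|² = (8.5990e-23)² + (8.4062e-23)² − 2·8.5990e-23·8.4062e-23·cos(22°)
|p⃗_e| = 3.2503e-23 kg·m/s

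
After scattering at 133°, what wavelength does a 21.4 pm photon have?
25.4810 pm

Using the Compton scattering formula:
λ' = λ + Δλ = λ + λ_C(1 - cos θ)

Given:
- Initial wavelength λ = 21.4 pm
- Scattering angle θ = 133°
- Compton wavelength λ_C ≈ 2.4263 pm

Calculate the shift:
Δλ = 2.4263 × (1 - cos(133°))
Δλ = 2.4263 × 1.6820
Δλ = 4.0810 pm

Final wavelength:
λ' = 21.4 + 4.0810 = 25.4810 pm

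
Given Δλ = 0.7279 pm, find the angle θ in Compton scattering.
45.57°

From the Compton formula Δλ = λ_C(1 - cos θ), we can solve for θ:

cos θ = 1 - Δλ/λ_C

Given:
- Δλ = 0.7279 pm
- λ_C = h/(m_e·c) ≈ 2.42631024 pm

cos θ = 1 - 0.7279/2.42631024
cos θ = 1 - 0.300003
cos θ = 0.699997

θ = arccos(0.699997)
θ = 45.57°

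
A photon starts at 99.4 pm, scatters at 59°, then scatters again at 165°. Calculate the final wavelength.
105.3466 pm

Apply Compton shift twice:

First scattering at θ₁ = 59°:
Δλ₁ = λ_C(1 - cos(59°))
Δλ₁ = 2.4263 × 0.4850
Δλ₁ = 1.1767 pm

After first scattering:
λ₁ = 99.4 + 1.1767 = 100.5767 pm

Second scattering at θ₂ = 165°:
Δλ₂ = λ_C(1 - cos(165°))
Δλ₂ = 2.4263 × 1.9659
Δλ₂ = 4.7699 pm

Final wavelength:
λ₂ = 100.5767 + 4.7699 = 105.3466 pm

Total shift: Δλ_total = 1.1767 + 4.7699 = 5.9466 pm

(Intermediate values are shown rounded; full precision is carried through to the final answer.)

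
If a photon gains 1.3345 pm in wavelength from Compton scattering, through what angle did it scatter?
63.26°

From the Compton formula Δλ = λ_C(1 - cos θ), we can solve for θ:

cos θ = 1 - Δλ/λ_C

Given:
- Δλ = 1.3345 pm
- λ_C = h/(m_e·c) ≈ 2.42631024 pm

cos θ = 1 - 1.3345/2.42631024
cos θ = 1 - 0.550012
cos θ = 0.449988

θ = arccos(0.449988)
θ = 63.26°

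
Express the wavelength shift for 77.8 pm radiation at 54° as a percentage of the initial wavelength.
1.2856%

Calculate the Compton shift:
Δλ = λ_C(1 - cos(54°))
Δλ = 2.4263 × (1 - cos(54°))
Δλ = 2.4263 × 0.4122
Δλ = 1.0002 pm

Percentage change:
(Δλ/λ₀) × 100 = (1.0002/77.8) × 100
= 1.2856%

(Intermediate values are shown rounded; full precision is carried through to the final answer.)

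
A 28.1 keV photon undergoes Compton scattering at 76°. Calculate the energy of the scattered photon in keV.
26.9755 keV

First convert energy to wavelength:
λ = hc/E, with hc ≈ 1239.842 keV·pm (i.e. 1239.842 eV·nm)

For E = 28.1 keV = 28100 eV:
λ = 1239.842 keV·pm / 28.1 keV
λ = 44.1225 pm

Calculate the Compton shift:
Δλ = λ_C(1 - cos(76°)) = 2.4263 × 0.7581
Δλ = 1.8393 pm

Final wavelength:
λ' = 44.1225 + 1.8393 = 45.9618 pm

Final energy:
E' = hc/λ' = 1239.842 / 45.9618 = 26.9755 keV

(Intermediate values are shown rounded; full precision is carried through to the final answer.)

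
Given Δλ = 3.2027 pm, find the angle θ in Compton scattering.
108.66°

From the Compton formula Δλ = λ_C(1 - cos θ), we can solve for θ:

cos θ = 1 - Δλ/λ_C

Given:
- Δλ = 3.2027 pm
- λ_C = h/(m_e·c) ≈ 2.42631024 pm

cos θ = 1 - 3.2027/2.42631024
cos θ = 1 - 1.319988
cos θ = -0.319988

θ = arccos(-0.319988)
θ = 108.66°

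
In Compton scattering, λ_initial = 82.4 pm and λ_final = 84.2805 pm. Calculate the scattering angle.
77.00°

First find the wavelength shift:
Δλ = λ' - λ = 84.2805 - 82.4 = 1.8805 pm

Using Δλ = λ_C(1 - cos θ), with λ_C = h/(m_e·c) ≈ 2.42631024 pm:
cos θ = 1 - Δλ/λ_C
cos θ = 1 - 1.8805/2.42631024
cos θ = 0.224955

θ = arccos(0.224955)
θ = 77.00°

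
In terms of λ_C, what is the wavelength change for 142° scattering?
1.7880 λ_C

The Compton shift formula is:
Δλ = λ_C(1 - cos θ)

Dividing both sides by λ_C:
Δλ/λ_C = 1 - cos θ

For θ = 142°:
Δλ/λ_C = 1 - cos(142°)
Δλ/λ_C = 1 - -0.7880
Δλ/λ_C = 1.7880

This means the shift is 1.7880 × λ_C = 4.3383 pm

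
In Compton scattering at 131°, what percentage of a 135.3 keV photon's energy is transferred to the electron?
0.3048 (or 30.48%)

Calculate initial and final photon energies:

Initial: E₀ = 135.3 keV → λ₀ = 9.1637 pm
Compton shift: Δλ = 4.0181 pm
Final wavelength: λ' = 13.1818 pm
Final energy: E' = 94.0574 keV

Fractional energy loss:
(E₀ - E')/E₀ = (135.3000 - 94.0574)/135.3000
= 41.2426/135.3000
= 0.3048
= 30.48%

(Intermediate values are shown rounded; full precision is carried through to the final answer.)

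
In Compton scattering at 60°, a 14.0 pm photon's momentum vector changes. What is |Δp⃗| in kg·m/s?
4.5559e-23 kg·m/s

Photon momentum magnitude is p = h/λ.

Initial momentum:
p₀ = h/λ = 6.6261e-34/1.4000e-11 = 4.7329e-23 kg·m/s

After scattering:
λ' = λ + Δλ = 14.0 + 1.2132 = 15.2132 pm
p' = h/λ' = 6.6261e-34/1.5213e-11 = 4.3555e-23 kg·m/s

Momentum is a vector; the scattered photon's direction makes angle θ = 60° with the incident direction. The magnitude of the vector change Δp⃗ = p⃗₀ − p⃗' is found from the law of cosines:
|Δp⃗|² = p₀² + p'² − 2p₀p'cos θ
|Δp⃗|² = (4.7329e-23)² + (4.3555e-23)² − 2·4.7329e-23·4.3555e-23·cos(60°)
|Δp⃗| = 4.5559e-23 kg·m/s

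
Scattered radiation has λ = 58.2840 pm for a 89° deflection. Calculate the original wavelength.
55.9000 pm

From λ' = λ + Δλ, we have λ = λ' - Δλ

First calculate the Compton shift:
Δλ = λ_C(1 - cos θ)
Δλ = 2.4263 × (1 - cos(89°))
Δλ = 2.4263 × 0.9825
Δλ = 2.3840 pm

Initial wavelength:
λ = λ' - Δλ
λ = 58.2840 - 2.3840
λ = 55.9000 pm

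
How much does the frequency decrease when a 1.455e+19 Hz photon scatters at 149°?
2.611e+18 Hz (decrease)

Convert frequency to wavelength (c = 299792458 m/s):
λ₀ = c/f₀ = 299792458/1.455e+19 = 2.0604293e-11 m = 20.6043 pm

Calculate Compton shift:
Δλ = λ_C(1 - cos(149°)) = 4.5061 pm

Final wavelength:
λ' = λ₀ + Δλ = 20.6043 + 4.5061 = 25.1104 pm

Final frequency:
f' = c/λ' = 299792458/2.5110357e-11 = 1.1938996e+19 Hz

Frequency shift (decrease):
Δf = f₀ - f' = 1.455e+19 - 1.1938996e+19 = 2.611e+18 Hz

(Intermediate values are shown rounded; full precision is carried through to the final answer.)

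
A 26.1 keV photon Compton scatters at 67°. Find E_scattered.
25.3123 keV

First convert energy to wavelength:
λ = hc/E, with hc ≈ 1239.842 keV·pm (i.e. 1239.842 eV·nm)

For E = 26.1 keV = 26100 eV:
λ = 1239.842 keV·pm / 26.1 keV
λ = 47.5035 pm

Calculate the Compton shift:
Δλ = λ_C(1 - cos(67°)) = 2.4263 × 0.6093
Δλ = 1.4783 pm

Final wavelength:
λ' = 47.5035 + 1.4783 = 48.9818 pm

Final energy:
E' = hc/λ' = 1239.842 / 48.9818 = 25.3123 keV

(Intermediate values are shown rounded; full precision is carried through to the final answer.)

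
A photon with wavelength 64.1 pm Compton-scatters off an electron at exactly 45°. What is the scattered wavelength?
64.8106 pm

Using the Compton formula: λ' = λ + λ_C(1 − cos θ)

For θ = 45°, cos θ = √2/2 (exact) ≈ 0.7071, so:
1 − cos 45° = 1 − (√2/2) ≈ 0.2929

Δλ = λ_C × 0.2929 = 2.4263 × 0.2929 = 0.7106 pm

λ' = 64.1 + 0.7106 = 64.8106 pm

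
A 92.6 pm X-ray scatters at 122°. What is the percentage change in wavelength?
4.0087%

Calculate the Compton shift:
Δλ = λ_C(1 - cos(122°))
Δλ = 2.4263 × (1 - cos(122°))
Δλ = 2.4263 × 1.5299
Δλ = 3.7121 pm

Percentage change:
(Δλ/λ₀) × 100 = (3.7121/92.6) × 100
= 4.0087%

(Intermediate values are shown rounded; full precision is carried through to the final answer.)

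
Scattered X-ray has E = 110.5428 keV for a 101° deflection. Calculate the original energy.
148.9000 keV

Convert final energy to wavelength (hc ≈ 1239.842 keV·pm):
λ' = hc/E' = 1239.842 / 110.5428 = 11.2159 pm

Calculate the Compton shift:
Δλ = λ_C(1 - cos(101°))
Δλ = 2.4263 × (1 - cos(101°))
Δλ = 2.8893 pm

Initial wavelength:
λ = λ' - Δλ = 11.2159 - 2.8893 = 8.3267 pm

Initial energy:
E = hc/λ = 1239.842 / 8.3267 = 148.9000 keV

(Intermediate values are shown rounded; full precision is carried through to the final answer.)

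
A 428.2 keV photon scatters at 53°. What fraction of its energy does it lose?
0.2502 (or 25.02%)

Calculate initial and final photon energies:

Initial: E₀ = 428.2 keV → λ₀ = 2.8955 pm
Compton shift: Δλ = 0.9661 pm
Final wavelength: λ' = 3.8616 pm
Final energy: E' = 321.0700 keV

Fractional energy loss:
(E₀ - E')/E₀ = (428.2000 - 321.0700)/428.2000
= 107.1300/428.2000
= 0.2502
= 25.02%

(Intermediate values are shown rounded; full precision is carried through to the final answer.)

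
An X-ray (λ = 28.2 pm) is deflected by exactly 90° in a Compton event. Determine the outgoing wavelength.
30.6263 pm

Using the Compton formula: λ' = λ + λ_C(1 − cos θ)

For θ = 90°, cos θ = 0 (exact) = 0.0000, so:
1 − cos 90° = 1 − (0) = 1.0000

Δλ = λ_C × 1.0000 = 2.4263 × 1.0000 = 2.4263 pm

λ' = 28.2 + 2.4263 = 30.6263 pm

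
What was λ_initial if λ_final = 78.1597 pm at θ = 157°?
73.5000 pm

From λ' = λ + Δλ, we have λ = λ' - Δλ

First calculate the Compton shift:
Δλ = λ_C(1 - cos θ)
Δλ = 2.4263 × (1 - cos(157°))
Δλ = 2.4263 × 1.9205
Δλ = 4.6597 pm

Initial wavelength:
λ = λ' - Δλ
λ = 78.1597 - 4.6597
λ = 73.5000 pm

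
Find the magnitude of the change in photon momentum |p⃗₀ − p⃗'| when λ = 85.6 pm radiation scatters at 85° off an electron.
1.0328e-23 kg·m/s

Photon momentum magnitude is p = h/λ.

Initial momentum:
p₀ = h/λ = 6.6261e-34/8.5600e-11 = 7.7407e-24 kg·m/s

After scattering:
λ' = λ + Δλ = 85.6 + 2.2148 = 87.8148 pm
p' = h/λ' = 6.6261e-34/8.7815e-11 = 7.5455e-24 kg·m/s

Momentum is a vector; the scattered photon's direction makes angle θ = 85° with the incident direction. The magnitude of the vector change Δp⃗ = p⃗₀ − p⃗' is found from the law of cosines:
|Δp⃗|² = p₀² + p'² − 2p₀p'cos θ
|Δp⃗|² = (7.7407e-24)² + (7.5455e-24)² − 2·7.7407e-24·7.5455e-24·cos(85°)
|Δp⃗| = 1.0328e-23 kg·m/s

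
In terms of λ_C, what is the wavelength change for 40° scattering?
0.2340 λ_C

The Compton shift formula is:
Δλ = λ_C(1 - cos θ)

Dividing both sides by λ_C:
Δλ/λ_C = 1 - cos θ

For θ = 40°:
Δλ/λ_C = 1 - cos(40°)
Δλ/λ_C = 1 - 0.7660
Δλ/λ_C = 0.2340

This means the shift is 0.2340 × λ_C = 0.5676 pm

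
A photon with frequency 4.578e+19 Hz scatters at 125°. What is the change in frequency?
1.686e+19 Hz (decrease)

Convert frequency to wavelength (c = 299792458 m/s):
λ₀ = c/f₀ = 299792458/4.578e+19 = 6.5485465e-12 m = 6.5485 pm

Calculate Compton shift:
Δλ = λ_C(1 - cos(125°)) = 3.8180 pm

Final wavelength:
λ' = λ₀ + Δλ = 6.5485 + 3.8180 = 10.3665 pm

Final frequency:
f' = c/λ' = 299792458/1.0366531e-11 = 2.8919265e+19 Hz

Frequency shift (decrease):
Δf = f₀ - f' = 4.578e+19 - 2.8919265e+19 = 1.686e+19 Hz

(Intermediate values are shown rounded; full precision is carried through to the final answer.)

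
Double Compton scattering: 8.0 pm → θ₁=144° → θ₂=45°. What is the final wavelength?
13.0999 pm

Apply Compton shift twice:

First scattering at θ₁ = 144°:
Δλ₁ = λ_C(1 - cos(144°))
Δλ₁ = 2.4263 × 1.8090
Δλ₁ = 4.3892 pm

After first scattering:
λ₁ = 8.0 + 4.3892 = 12.3892 pm

Second scattering at θ₂ = 45°:
Δλ₂ = λ_C(1 - cos(45°))
Δλ₂ = 2.4263 × 0.2929
Δλ₂ = 0.7106 pm

Final wavelength:
λ₂ = 12.3892 + 0.7106 = 13.0999 pm

Total shift: Δλ_total = 4.3892 + 0.7106 = 5.0999 pm

(Intermediate values are shown rounded; full precision is carried through to the final answer.)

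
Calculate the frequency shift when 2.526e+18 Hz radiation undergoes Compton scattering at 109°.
6.665e+16 Hz (decrease)

Convert frequency to wavelength (c = 299792458 m/s):
λ₀ = c/f₀ = 299792458/2.526e+18 = 1.1868268e-10 m = 118.6827 pm

Calculate Compton shift:
Δλ = λ_C(1 - cos(109°)) = 3.2162 pm

Final wavelength:
λ' = λ₀ + Δλ = 118.6827 + 3.2162 = 121.8989 pm

Final frequency:
f' = c/λ' = 299792458/1.2189892e-10 = 2.4593528e+18 Hz

Frequency shift (decrease):
Δf = f₀ - f' = 2.526e+18 - 2.4593528e+18 = 6.665e+16 Hz

(Intermediate values are shown rounded; full precision is carried through to the final answer.)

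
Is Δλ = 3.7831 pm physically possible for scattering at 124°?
Yes, consistent

Calculate the expected shift for θ = 124°:

Δλ_expected = λ_C(1 - cos(124°))
Δλ_expected = 2.4263 × (1 - cos(124°))
Δλ_expected = 2.4263 × 1.5592
Δλ_expected = 3.7831 pm

Given shift: 3.7831 pm
Expected shift: 3.7831 pm
Difference: 0.0000 pm

The values match. This is consistent with Compton scattering at the stated angle.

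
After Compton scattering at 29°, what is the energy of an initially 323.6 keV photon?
299.7963 keV

First convert energy to wavelength:
λ = hc/E, with hc ≈ 1239.842 keV·pm (i.e. 1239.842 eV·nm)

For E = 323.6 keV = 323600 eV:
λ = 1239.842 keV·pm / 323.6 keV
λ = 3.8314 pm

Calculate the Compton shift:
Δλ = λ_C(1 - cos(29°)) = 2.4263 × 0.1254
Δλ = 0.3042 pm

Final wavelength:
λ' = 3.8314 + 0.3042 = 4.1356 pm

Final energy:
E' = hc/λ' = 1239.842 / 4.1356 = 299.7963 keV

(Intermediate values are shown rounded; full precision is carried through to the final answer.)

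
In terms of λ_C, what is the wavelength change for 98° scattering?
1.1392 λ_C

The Compton shift formula is:
Δλ = λ_C(1 - cos θ)

Dividing both sides by λ_C:
Δλ/λ_C = 1 - cos θ

For θ = 98°:
Δλ/λ_C = 1 - cos(98°)
Δλ/λ_C = 1 - -0.1392
Δλ/λ_C = 1.1392

This means the shift is 1.1392 × λ_C = 2.7640 pm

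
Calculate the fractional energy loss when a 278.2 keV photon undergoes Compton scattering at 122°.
0.4544 (or 45.44%)

Calculate initial and final photon energies:

Initial: E₀ = 278.2 keV → λ₀ = 4.4567 pm
Compton shift: Δλ = 3.7121 pm
Final wavelength: λ' = 8.1687 pm
Final energy: E' = 151.7793 keV

Fractional energy loss:
(E₀ - E')/E₀ = (278.2000 - 151.7793)/278.2000
= 126.4207/278.2000
= 0.4544
= 45.44%

(Intermediate values are shown rounded; full precision is carried through to the final answer.)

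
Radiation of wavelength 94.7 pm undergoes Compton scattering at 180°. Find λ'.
99.5526 pm

Using the Compton formula: λ' = λ + λ_C(1 − cos θ)

For θ = 180°, cos θ = -1 (exact) = -1.0000, so:
1 − cos 180° = 1 − (-1) = 2.0000

Δλ = λ_C × 2.0000 = 2.4263 × 2.0000 = 4.8526 pm

λ' = 94.7 + 4.8526 = 99.5526 pm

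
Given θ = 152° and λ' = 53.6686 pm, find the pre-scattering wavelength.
49.1000 pm

From λ' = λ + Δλ, we have λ = λ' - Δλ

First calculate the Compton shift:
Δλ = λ_C(1 - cos θ)
Δλ = 2.4263 × (1 - cos(152°))
Δλ = 2.4263 × 1.8829
Δλ = 4.5686 pm

Initial wavelength:
λ = λ' - Δλ
λ = 53.6686 - 4.5686
λ = 49.1000 pm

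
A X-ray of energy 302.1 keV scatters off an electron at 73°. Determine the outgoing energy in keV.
212.9945 keV

First convert energy to wavelength:
λ = hc/E, with hc ≈ 1239.842 keV·pm (i.e. 1239.842 eV·nm)

For E = 302.1 keV = 302100 eV:
λ = 1239.842 keV·pm / 302.1 keV
λ = 4.1041 pm

Calculate the Compton shift:
Δλ = λ_C(1 - cos(73°)) = 2.4263 × 0.7076
Δλ = 1.7169 pm

Final wavelength:
λ' = 4.1041 + 1.7169 = 5.8210 pm

Final energy:
E' = hc/λ' = 1239.842 / 5.8210 = 212.9945 keV

(Intermediate values are shown rounded; full precision is carried through to the final answer.)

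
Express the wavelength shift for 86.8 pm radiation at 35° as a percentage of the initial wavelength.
0.5055%

Calculate the Compton shift:
Δλ = λ_C(1 - cos(35°))
Δλ = 2.4263 × (1 - cos(35°))
Δλ = 2.4263 × 0.1808
Δλ = 0.4388 pm

Percentage change:
(Δλ/λ₀) × 100 = (0.4388/86.8) × 100
= 0.5055%

(Intermediate values are shown rounded; full precision is carried through to the final answer.)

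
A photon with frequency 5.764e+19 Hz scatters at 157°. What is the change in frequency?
2.724e+19 Hz (decrease)

Convert frequency to wavelength (c = 299792458 m/s):
λ₀ = c/f₀ = 299792458/5.764e+19 = 5.2011183e-12 m = 5.2011 pm

Calculate Compton shift:
Δλ = λ_C(1 - cos(157°)) = 4.6597 pm

Final wavelength:
λ' = λ₀ + Δλ = 5.2011 + 4.6597 = 9.8609 pm

Final frequency:
f' = c/λ' = 299792458/9.8608589e-12 = 3.0402266e+19 Hz

Frequency shift (decrease):
Δf = f₀ - f' = 5.764e+19 - 3.0402266e+19 = 2.724e+19 Hz

(Intermediate values are shown rounded; full precision is carried through to the final answer.)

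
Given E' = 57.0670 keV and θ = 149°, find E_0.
72.0001 keV

Convert final energy to wavelength (hc ≈ 1239.842 keV·pm):
λ' = hc/E' = 1239.842 / 57.0670 = 21.7261 pm

Calculate the Compton shift:
Δλ = λ_C(1 - cos(149°))
Δλ = 2.4263 × (1 - cos(149°))
Δλ = 4.5061 pm

Initial wavelength:
λ = λ' - Δλ = 21.7261 - 4.5061 = 17.2200 pm

Initial energy:
E = hc/λ = 1239.842 / 17.2200 = 72.0001 keV

(Intermediate values are shown rounded; full precision is carried through to the final answer.)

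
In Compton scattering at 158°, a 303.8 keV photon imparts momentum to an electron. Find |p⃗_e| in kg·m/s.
2.3424e-22 kg·m/s

The electron is initially at rest, so by conservation of momentum:
p⃗_e = p⃗₀ − p⃗'  (incident photon momentum minus scattered photon momentum)

Photon momentum magnitudes (p = h/λ = E/c):
λ₀ = hc/E₀ = 4.0811 pm → p₀ = h/λ₀ = 1.6236e-22 kg·m/s
Δλ = λ_C(1 − cos 158°) = 4.6759 pm
λ' = 8.7571 pm → p' = h/λ' = 7.5665e-23 kg·m/s

The scattered photon makes angle θ = 158° with the incident direction, so by the law of cosines:
|p⃗_e|² = p₀² + p'² − 2p₀p'cos θ
|p⃗_e|² = (1.6236e-22)² + (7.5665e-23)² − 2·1.6236e-22·7.5665e-23·cos(158°)
|p⃗_e| = 2.3424e-22 kg·m/s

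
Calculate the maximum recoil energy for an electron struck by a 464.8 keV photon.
299.9295 keV

Maximum energy transfer occurs at θ = 180° (backscattering).

Initial photon: E₀ = 464.8 keV → λ₀ = 2.6675 pm

Maximum Compton shift (at 180°):
Δλ_max = 2λ_C = 2 × 2.4263 = 4.8526 pm

Final wavelength:
λ' = 2.6675 + 4.8526 = 7.5201 pm

Minimum photon energy (maximum energy to electron):
E'_min = hc/λ' = 164.8705 keV

Maximum electron kinetic energy:
K_max = E₀ - E'_min = 464.8000 - 164.8705 = 299.9295 keV

(Intermediate values are shown rounded; full precision is carried through to the final answer.)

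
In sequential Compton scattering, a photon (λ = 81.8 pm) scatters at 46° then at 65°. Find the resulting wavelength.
83.9418 pm

Apply Compton shift twice:

First scattering at θ₁ = 46°:
Δλ₁ = λ_C(1 - cos(46°))
Δλ₁ = 2.4263 × 0.3053
Δλ₁ = 0.7409 pm

After first scattering:
λ₁ = 81.8 + 0.7409 = 82.5409 pm

Second scattering at θ₂ = 65°:
Δλ₂ = λ_C(1 - cos(65°))
Δλ₂ = 2.4263 × 0.5774
Δλ₂ = 1.4009 pm

Final wavelength:
λ₂ = 82.5409 + 1.4009 = 83.9418 pm

Total shift: Δλ_total = 0.7409 + 1.4009 = 2.1418 pm

(Intermediate values are shown rounded; full precision is carried through to the final answer.)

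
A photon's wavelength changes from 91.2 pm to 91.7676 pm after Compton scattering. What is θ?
40.00°

First find the wavelength shift:
Δλ = λ' - λ = 91.7676 - 91.2 = 0.5676 pm

Using Δλ = λ_C(1 - cos θ), with λ_C = h/(m_e·c) ≈ 2.42631024 pm:
cos θ = 1 - Δλ/λ_C
cos θ = 1 - 0.5676/2.42631024
cos θ = 0.766065

θ = arccos(0.766065)
θ = 40.00°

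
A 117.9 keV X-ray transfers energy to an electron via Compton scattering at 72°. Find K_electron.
16.2118 keV

By energy conservation: K_e = E_initial - E_final

First find the scattered photon energy:
Initial wavelength: λ = hc/E = 10.5160 pm
Compton shift: Δλ = λ_C(1 - cos(72°)) = 1.6765 pm
Final wavelength: λ' = 10.5160 + 1.6765 = 12.1926 pm
Final photon energy: E' = hc/λ' = 101.6882 keV

Electron kinetic energy:
K_e = E - E' = 117.9000 - 101.6882 = 16.2118 keV

(Intermediate values are shown rounded; full precision is carried through to the final answer.)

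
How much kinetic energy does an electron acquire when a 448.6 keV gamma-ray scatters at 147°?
276.9953 keV

By energy conservation: K_e = E_initial - E_final

First find the scattered photon energy:
Initial wavelength: λ = hc/E = 2.7638 pm
Compton shift: Δλ = λ_C(1 - cos(147°)) = 4.4612 pm
Final wavelength: λ' = 2.7638 + 4.4612 = 7.2250 pm
Final photon energy: E' = hc/λ' = 171.6047 keV

Electron kinetic energy:
K_e = E - E' = 448.6000 - 171.6047 = 276.9953 keV

(Intermediate values are shown rounded; full precision is carried through to the final answer.)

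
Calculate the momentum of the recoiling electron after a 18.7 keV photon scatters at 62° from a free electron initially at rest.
1.0198e-23 kg·m/s

The electron is initially at rest, so by conservation of momentum:
p⃗_e = p⃗₀ − p⃗'  (incident photon momentum minus scattered photon momentum)

Photon momentum magnitudes (p = h/λ = E/c):
λ₀ = hc/E₀ = 66.3017 pm → p₀ = h/λ₀ = 9.9938e-24 kg·m/s
Δλ = λ_C(1 − cos 62°) = 1.2872 pm
λ' = 67.5889 pm → p' = h/λ' = 9.8035e-24 kg·m/s

The scattered photon makes angle θ = 62° with the incident direction, so by the law of cosines:
|p⃗_e|² = p₀² + p'² − 2p₀p'cos θ
|p⃗_e|² = (9.9938e-24)² + (9.8035e-24)² − 2·9.9938e-24·9.8035e-24·cos(62°)
|p⃗_e| = 1.0198e-23 kg·m/s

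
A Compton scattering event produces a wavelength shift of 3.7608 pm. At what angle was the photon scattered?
123.37°

From the Compton formula Δλ = λ_C(1 - cos θ), we can solve for θ:

cos θ = 1 - Δλ/λ_C

Given:
- Δλ = 3.7608 pm
- λ_C = h/(m_e·c) ≈ 2.42631024 pm

cos θ = 1 - 3.7608/2.42631024
cos θ = 1 - 1.550008
cos θ = -0.550008

θ = arccos(-0.550008)
θ = 123.37°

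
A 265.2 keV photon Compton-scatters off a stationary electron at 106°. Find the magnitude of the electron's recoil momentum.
1.8445e-22 kg·m/s

The electron is initially at rest, so by conservation of momentum:
p⃗_e = p⃗₀ − p⃗'  (incident photon momentum minus scattered photon momentum)

Photon momentum magnitudes (p = h/λ = E/c):
λ₀ = hc/E₀ = 4.6751 pm → p₀ = h/λ₀ = 1.4173e-22 kg·m/s
Δλ = λ_C(1 − cos 106°) = 3.0951 pm
λ' = 7.7702 pm → p' = h/λ' = 8.5275e-23 kg·m/s

The scattered photon makes angle θ = 106° with the incident direction, so by the law of cosines:
|p⃗_e|² = p₀² + p'² − 2p₀p'cos θ
|p⃗_e|² = (1.4173e-22)² + (8.5275e-23)² − 2·1.4173e-22·8.5275e-23·cos(106°)
|p⃗_e| = 1.8445e-22 kg·m/s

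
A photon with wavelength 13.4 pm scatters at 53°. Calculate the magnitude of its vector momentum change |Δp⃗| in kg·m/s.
4.2747e-23 kg·m/s

Photon momentum magnitude is p = h/λ.

Initial momentum:
p₀ = h/λ = 6.6261e-34/1.3400e-11 = 4.9448e-23 kg·m/s

After scattering:
λ' = λ + Δλ = 13.4 + 0.9661 = 14.3661 pm
p' = h/λ' = 6.6261e-34/1.4366e-11 = 4.6123e-23 kg·m/s

Momentum is a vector; the scattered photon's direction makes angle θ = 53° with the incident direction. The magnitude of the vector change Δp⃗ = p⃗₀ − p⃗' is found from the law of cosines:
|Δp⃗|² = p₀² + p'² − 2p₀p'cos θ
|Δp⃗|² = (4.9448e-23)² + (4.6123e-23)² − 2·4.9448e-23·4.6123e-23·cos(53°)
|Δp⃗| = 4.2747e-23 kg·m/s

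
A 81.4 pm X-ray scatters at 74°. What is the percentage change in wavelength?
2.1591%

Calculate the Compton shift:
Δλ = λ_C(1 - cos(74°))
Δλ = 2.4263 × (1 - cos(74°))
Δλ = 2.4263 × 0.7244
Δλ = 1.7575 pm

Percentage change:
(Δλ/λ₀) × 100 = (1.7575/81.4) × 100
= 2.1591%

(Intermediate values are shown rounded; full precision is carried through to the final answer.)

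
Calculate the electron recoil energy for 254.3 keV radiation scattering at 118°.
107.4150 keV

By energy conservation: K_e = E_initial - E_final

First find the scattered photon energy:
Initial wavelength: λ = hc/E = 4.8755 pm
Compton shift: Δλ = λ_C(1 - cos(118°)) = 3.5654 pm
Final wavelength: λ' = 4.8755 + 3.5654 = 8.4409 pm
Final photon energy: E' = hc/λ' = 146.8850 keV

Electron kinetic energy:
K_e = E - E' = 254.3000 - 146.8850 = 107.4150 keV

(Intermediate values are shown rounded; full precision is carried through to the final answer.)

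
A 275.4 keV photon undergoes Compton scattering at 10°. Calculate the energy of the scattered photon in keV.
273.1634 keV

First convert energy to wavelength:
λ = hc/E, with hc ≈ 1239.842 keV·pm (i.e. 1239.842 eV·nm)

For E = 275.4 keV = 275400 eV:
λ = 1239.842 keV·pm / 275.4 keV
λ = 4.5020 pm

Calculate the Compton shift:
Δλ = λ_C(1 - cos(10°)) = 2.4263 × 0.0152
Δλ = 0.0369 pm

Final wavelength:
λ' = 4.5020 + 0.0369 = 4.5388 pm

Final energy:
E' = hc/λ' = 1239.842 / 4.5388 = 273.1634 keV

(Intermediate values are shown rounded; full precision is carried through to the final answer.)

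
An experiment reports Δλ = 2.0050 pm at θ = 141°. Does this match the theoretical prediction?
No, inconsistent

Calculate the expected shift for θ = 141°:

Δλ_expected = λ_C(1 - cos(141°))
Δλ_expected = 2.4263 × (1 - cos(141°))
Δλ_expected = 2.4263 × 1.7771
Δλ_expected = 4.3119 pm

Given shift: 2.0050 pm
Expected shift: 4.3119 pm
Difference: 2.3069 pm

The values do not match. The given shift corresponds to θ ≈ 80.0°, not 141°.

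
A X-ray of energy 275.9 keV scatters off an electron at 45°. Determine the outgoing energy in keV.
238.2269 keV

First convert energy to wavelength:
λ = hc/E, with hc ≈ 1239.842 keV·pm (i.e. 1239.842 eV·nm)

For E = 275.9 keV = 275900 eV:
λ = 1239.842 keV·pm / 275.9 keV
λ = 4.4938 pm

Calculate the Compton shift:
Δλ = λ_C(1 - cos(45°)) = 2.4263 × 0.2929
Δλ = 0.7106 pm

Final wavelength:
λ' = 4.4938 + 0.7106 = 5.2045 pm

Final energy:
E' = hc/λ' = 1239.842 / 5.2045 = 238.2269 keV

(Intermediate values are shown rounded; full precision is carried through to the final answer.)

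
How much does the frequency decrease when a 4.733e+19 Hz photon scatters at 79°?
1.120e+19 Hz (decrease)

Convert frequency to wavelength (c = 299792458 m/s):
λ₀ = c/f₀ = 299792458/4.733e+19 = 6.3340895e-12 m = 6.3341 pm

Calculate Compton shift:
Δλ = λ_C(1 - cos(79°)) = 1.9633 pm

Final wavelength:
λ' = λ₀ + Δλ = 6.3341 + 1.9633 = 8.2974 pm

Final frequency:
f' = c/λ' = 299792458/8.2974380e-12 = 3.6130726e+19 Hz

Frequency shift (decrease):
Δf = f₀ - f' = 4.733e+19 - 3.6130726e+19 = 1.120e+19 Hz

(Intermediate values are shown rounded; full precision is carried through to the final answer.)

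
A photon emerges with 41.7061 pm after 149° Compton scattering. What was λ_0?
37.2000 pm

From λ' = λ + Δλ, we have λ = λ' - Δλ

First calculate the Compton shift:
Δλ = λ_C(1 - cos θ)
Δλ = 2.4263 × (1 - cos(149°))
Δλ = 2.4263 × 1.8572
Δλ = 4.5061 pm

Initial wavelength:
λ = λ' - Δλ
λ = 41.7061 - 4.5061
λ = 37.2000 pm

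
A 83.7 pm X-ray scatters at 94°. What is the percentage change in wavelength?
3.1010%

Calculate the Compton shift:
Δλ = λ_C(1 - cos(94°))
Δλ = 2.4263 × (1 - cos(94°))
Δλ = 2.4263 × 1.0698
Δλ = 2.5956 pm

Percentage change:
(Δλ/λ₀) × 100 = (2.5956/83.7) × 100
= 3.1010%

(Intermediate values are shown rounded; full precision is carried through to the final answer.)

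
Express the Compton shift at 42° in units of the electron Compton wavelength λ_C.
0.2569 λ_C

The Compton shift formula is:
Δλ = λ_C(1 - cos θ)

Dividing both sides by λ_C:
Δλ/λ_C = 1 - cos θ

For θ = 42°:
Δλ/λ_C = 1 - cos(42°)
Δλ/λ_C = 1 - 0.7431
Δλ/λ_C = 0.2569

This means the shift is 0.2569 × λ_C = 0.6232 pm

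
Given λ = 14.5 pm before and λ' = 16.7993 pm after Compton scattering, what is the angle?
87.00°

First find the wavelength shift:
Δλ = λ' - λ = 16.7993 - 14.5 = 2.2993 pm

Using Δλ = λ_C(1 - cos θ), with λ_C = h/(m_e·c) ≈ 2.42631024 pm:
cos θ = 1 - Δλ/λ_C
cos θ = 1 - 2.2993/2.42631024
cos θ = 0.052347

θ = arccos(0.052347)
θ = 87.00°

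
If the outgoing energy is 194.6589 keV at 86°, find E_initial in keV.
301.5000 keV

Convert final energy to wavelength (hc ≈ 1239.842 keV·pm):
λ' = hc/E' = 1239.842 / 194.6589 = 6.3693 pm

Calculate the Compton shift:
Δλ = λ_C(1 - cos(86°))
Δλ = 2.4263 × (1 - cos(86°))
Δλ = 2.2571 pm

Initial wavelength:
λ = λ' - Δλ = 6.3693 - 2.2571 = 4.1122 pm

Initial energy:
E = hc/λ = 1239.842 / 4.1122 = 301.5000 keV

(Intermediate values are shown rounded; full precision is carried through to the final answer.)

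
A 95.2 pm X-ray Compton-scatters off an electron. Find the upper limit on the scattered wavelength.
100.0526 pm (at θ = 180°)

The Compton shift is Δλ = λ_C(1 − cos θ).

Since cos θ ranges from −1 to 1, the factor (1 − cos θ) ranges from 0 to 2; the maximum shift occurs at θ = 180° (backscattering):
Δλ_max = 2λ_C = 2 × 2.4263 pm = 4.8526 pm

Maximum scattered wavelength:
λ'_max = λ₀ + Δλ_max = 95.2 + 4.8526 = 100.0526 pm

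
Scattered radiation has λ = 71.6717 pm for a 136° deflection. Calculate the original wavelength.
67.5000 pm

From λ' = λ + Δλ, we have λ = λ' - Δλ

First calculate the Compton shift:
Δλ = λ_C(1 - cos θ)
Δλ = 2.4263 × (1 - cos(136°))
Δλ = 2.4263 × 1.7193
Δλ = 4.1717 pm

Initial wavelength:
λ = λ' - Δλ
λ = 71.6717 - 4.1717
λ = 67.5000 pm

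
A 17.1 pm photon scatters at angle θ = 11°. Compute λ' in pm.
17.1446 pm

Using the Compton scattering formula:
λ' = λ + Δλ = λ + λ_C(1 - cos θ)

Given:
- Initial wavelength λ = 17.1 pm
- Scattering angle θ = 11°
- Compton wavelength λ_C ≈ 2.4263 pm

Calculate the shift:
Δλ = 2.4263 × (1 - cos(11°))
Δλ = 2.4263 × 0.0184
Δλ = 0.0446 pm

Final wavelength:
λ' = 17.1 + 0.0446 = 17.1446 pm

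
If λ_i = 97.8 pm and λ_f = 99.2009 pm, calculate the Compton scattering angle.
65.00°

First find the wavelength shift:
Δλ = λ' - λ = 99.2009 - 97.8 = 1.4009 pm

Using Δλ = λ_C(1 - cos θ), with λ_C = h/(m_e·c) ≈ 2.42631024 pm:
cos θ = 1 - Δλ/λ_C
cos θ = 1 - 1.4009/2.42631024
cos θ = 0.422621

θ = arccos(0.422621)
θ = 65.00°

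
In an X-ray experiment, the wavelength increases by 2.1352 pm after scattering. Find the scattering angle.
83.11°

From the Compton formula Δλ = λ_C(1 - cos θ), we can solve for θ:

cos θ = 1 - Δλ/λ_C

Given:
- Δλ = 2.1352 pm
- λ_C = h/(m_e·c) ≈ 2.42631024 pm

cos θ = 1 - 2.1352/2.42631024
cos θ = 1 - 0.880019
cos θ = 0.119981

θ = arccos(0.119981)
θ = 83.11°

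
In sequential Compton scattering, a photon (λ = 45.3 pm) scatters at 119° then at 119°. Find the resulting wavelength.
52.5052 pm

Apply Compton shift twice:

First scattering at θ₁ = 119°:
Δλ₁ = λ_C(1 - cos(119°))
Δλ₁ = 2.4263 × 1.4848
Δλ₁ = 3.6026 pm

After first scattering:
λ₁ = 45.3 + 3.6026 = 48.9026 pm

Second scattering at θ₂ = 119°:
Δλ₂ = λ_C(1 - cos(119°))
Δλ₂ = 2.4263 × 1.4848
Δλ₂ = 3.6026 pm

Final wavelength:
λ₂ = 48.9026 + 3.6026 = 52.5052 pm

Total shift: Δλ_total = 3.6026 + 3.6026 = 7.2052 pm

(Intermediate values are shown rounded; full precision is carried through to the final answer.)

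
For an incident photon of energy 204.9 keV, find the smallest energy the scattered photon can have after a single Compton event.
113.7096 keV (at θ = 180°)

The scattered photon has minimum energy when its wavelength is maximum, i.e., when the Compton shift Δλ = λ_C(1 − cos θ) is maximum. This occurs at θ = 180° (backscattering), giving Δλ_max = 2λ_C = 4.8526 pm.

Initial wavelength: λ₀ = hc/E₀ = 6.0510 pm
Maximum final wavelength: λ'_max = λ₀ + 2λ_C = 6.0510 + 4.8526 = 10.9036 pm
Minimum final energy: E'_min = hc/λ'_max = 113.7096 keV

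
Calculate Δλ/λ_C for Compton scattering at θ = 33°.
0.1613 λ_C

The Compton shift formula is:
Δλ = λ_C(1 - cos θ)

Dividing both sides by λ_C:
Δλ/λ_C = 1 - cos θ

For θ = 33°:
Δλ/λ_C = 1 - cos(33°)
Δλ/λ_C = 1 - 0.8387
Δλ/λ_C = 0.1613

This means the shift is 0.1613 × λ_C = 0.3914 pm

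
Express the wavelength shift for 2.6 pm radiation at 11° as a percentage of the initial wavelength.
1.7145%

Calculate the Compton shift:
Δλ = λ_C(1 - cos(11°))
Δλ = 2.4263 × (1 - cos(11°))
Δλ = 2.4263 × 0.0184
Δλ = 0.0446 pm

Percentage change:
(Δλ/λ₀) × 100 = (0.0446/2.6) × 100
= 1.7145%

(Intermediate values are shown rounded; full precision is carried through to the final answer.)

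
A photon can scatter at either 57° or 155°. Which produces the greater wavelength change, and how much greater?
155° produces the larger shift by a factor of 4.186

Calculate both shifts using Δλ = λ_C(1 - cos θ):

For θ₁ = 57°:
Δλ₁ = 2.4263 × (1 - cos(57°))
Δλ₁ = 2.4263 × 0.4554
Δλ₁ = 1.1048 pm

For θ₂ = 155°:
Δλ₂ = 2.4263 × (1 - cos(155°))
Δλ₂ = 2.4263 × 1.9063
Δλ₂ = 4.6253 pm

The 155° angle produces the larger shift.
Ratio: 4.6253/1.1048 = 4.186

(Intermediate values are shown rounded; full precision is carried through to the final answer.)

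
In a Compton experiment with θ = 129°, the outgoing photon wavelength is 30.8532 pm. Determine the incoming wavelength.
26.9000 pm

From λ' = λ + Δλ, we have λ = λ' - Δλ

First calculate the Compton shift:
Δλ = λ_C(1 - cos θ)
Δλ = 2.4263 × (1 - cos(129°))
Δλ = 2.4263 × 1.6293
Δλ = 3.9532 pm

Initial wavelength:
λ = λ' - Δλ
λ = 30.8532 - 3.9532
λ = 26.9000 pm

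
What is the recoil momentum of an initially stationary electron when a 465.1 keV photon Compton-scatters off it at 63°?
2.2777e-22 kg·m/s

The electron is initially at rest, so by conservation of momentum:
p⃗_e = p⃗₀ − p⃗'  (incident photon momentum minus scattered photon momentum)

Photon momentum magnitudes (p = h/λ = E/c):
λ₀ = hc/E₀ = 2.6658 pm → p₀ = h/λ₀ = 2.4856e-22 kg·m/s
Δλ = λ_C(1 − cos 63°) = 1.3248 pm
λ' = 3.9905 pm → p' = h/λ' = 1.6604e-22 kg·m/s

The scattered photon makes angle θ = 63° with the incident direction, so by the law of cosines:
|p⃗_e|² = p₀² + p'² − 2p₀p'cos θ
|p⃗_e|² = (2.4856e-22)² + (1.6604e-22)² − 2·2.4856e-22·1.6604e-22·cos(63°)
|p⃗_e| = 2.2777e-22 kg·m/s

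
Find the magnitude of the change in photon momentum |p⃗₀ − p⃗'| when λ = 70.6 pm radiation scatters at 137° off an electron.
1.6975e-23 kg·m/s

Photon momentum magnitude is p = h/λ.

Initial momentum:
p₀ = h/λ = 6.6261e-34/7.0600e-11 = 9.3854e-24 kg·m/s

After scattering:
λ' = λ + Δλ = 70.6 + 4.2008 = 74.8008 pm
p' = h/λ' = 6.6261e-34/7.4801e-11 = 8.8583e-24 kg·m/s

Momentum is a vector; the scattered photon's direction makes angle θ = 137° with the incident direction. The magnitude of the vector change Δp⃗ = p⃗₀ − p⃗' is found from the law of cosines:
|Δp⃗|² = p₀² + p'² − 2p₀p'cos θ
|Δp⃗|² = (9.3854e-24)² + (8.8583e-24)² − 2·9.3854e-24·8.8583e-24·cos(137°)
|Δp⃗| = 1.6975e-23 kg·m/s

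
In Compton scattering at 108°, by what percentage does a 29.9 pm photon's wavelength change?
10.6223%

Calculate the Compton shift:
Δλ = λ_C(1 - cos(108°))
Δλ = 2.4263 × (1 - cos(108°))
Δλ = 2.4263 × 1.3090
Δλ = 3.1761 pm

Percentage change:
(Δλ/λ₀) × 100 = (3.1761/29.9) × 100
= 10.6223%

(Intermediate values are shown rounded; full precision is carried through to the final answer.)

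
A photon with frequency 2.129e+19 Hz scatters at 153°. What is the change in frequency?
5.232e+18 Hz (decrease)

Convert frequency to wavelength (c = 299792458 m/s):
λ₀ = c/f₀ = 299792458/2.129e+19 = 1.4081374e-11 m = 14.0814 pm

Calculate Compton shift:
Δλ = λ_C(1 - cos(153°)) = 4.5882 pm

Final wavelength:
λ' = λ₀ + Δλ = 14.0814 + 4.5882 = 18.6695 pm

Final frequency:
f' = c/λ' = 299792458/1.8669543e-11 = 1.6057836e+19 Hz

Frequency shift (decrease):
Δf = f₀ - f' = 2.129e+19 - 1.6057836e+19 = 5.232e+18 Hz

(Intermediate values are shown rounded; full precision is carried through to the final answer.)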